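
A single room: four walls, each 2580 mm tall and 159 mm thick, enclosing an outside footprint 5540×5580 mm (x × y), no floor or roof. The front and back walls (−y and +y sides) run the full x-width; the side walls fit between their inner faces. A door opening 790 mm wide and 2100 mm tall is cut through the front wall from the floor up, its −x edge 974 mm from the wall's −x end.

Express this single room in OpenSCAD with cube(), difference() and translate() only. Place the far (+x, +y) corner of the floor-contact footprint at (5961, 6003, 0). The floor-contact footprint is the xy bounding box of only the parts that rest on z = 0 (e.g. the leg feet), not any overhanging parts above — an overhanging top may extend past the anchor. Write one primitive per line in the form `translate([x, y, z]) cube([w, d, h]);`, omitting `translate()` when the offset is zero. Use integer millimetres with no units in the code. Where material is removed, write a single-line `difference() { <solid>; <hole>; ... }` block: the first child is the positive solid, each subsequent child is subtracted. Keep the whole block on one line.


difference() { translate([421, 423, 0]) cube([5540, 159, 2580]); translate([1395, 423, 0]) cube([790, 159, 2100]); }
translate([421, 5844, 0]) cube([5540, 159, 2580]);
translate([421, 582, 0]) cube([159, 5262, 2580]);
translate([5802, 582, 0]) cube([159, 5262, 2580]);


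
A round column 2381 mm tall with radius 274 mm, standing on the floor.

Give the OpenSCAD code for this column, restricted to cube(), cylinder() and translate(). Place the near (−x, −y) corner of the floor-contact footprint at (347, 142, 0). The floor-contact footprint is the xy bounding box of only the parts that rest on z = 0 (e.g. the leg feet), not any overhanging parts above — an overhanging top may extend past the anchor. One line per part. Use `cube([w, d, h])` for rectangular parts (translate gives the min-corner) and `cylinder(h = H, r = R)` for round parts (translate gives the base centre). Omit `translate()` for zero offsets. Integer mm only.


translate([621, 416, 0]) cylinder(h = 2381, r = 274);


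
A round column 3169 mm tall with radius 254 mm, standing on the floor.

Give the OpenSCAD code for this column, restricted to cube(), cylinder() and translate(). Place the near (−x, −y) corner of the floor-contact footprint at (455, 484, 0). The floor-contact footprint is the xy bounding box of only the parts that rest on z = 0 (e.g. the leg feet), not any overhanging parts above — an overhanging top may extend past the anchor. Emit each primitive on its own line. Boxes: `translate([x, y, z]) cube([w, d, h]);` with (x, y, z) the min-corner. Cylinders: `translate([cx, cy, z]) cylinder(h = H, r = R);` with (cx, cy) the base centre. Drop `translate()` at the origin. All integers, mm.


translate([709, 738, 0]) cylinder(h = 3169, r = 254);


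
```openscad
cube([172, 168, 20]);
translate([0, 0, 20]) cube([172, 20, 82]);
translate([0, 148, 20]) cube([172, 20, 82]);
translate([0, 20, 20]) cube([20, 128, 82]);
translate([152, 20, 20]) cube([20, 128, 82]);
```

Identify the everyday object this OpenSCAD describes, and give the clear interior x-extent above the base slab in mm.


An open box. The internal width is 132 mm.

A 172×168 base slab with four walls standing on it — an open box. The base is 172 mm wide and the walls are 20 mm thick, so the internal width is 172 − 2 × 20 = 132 mm.


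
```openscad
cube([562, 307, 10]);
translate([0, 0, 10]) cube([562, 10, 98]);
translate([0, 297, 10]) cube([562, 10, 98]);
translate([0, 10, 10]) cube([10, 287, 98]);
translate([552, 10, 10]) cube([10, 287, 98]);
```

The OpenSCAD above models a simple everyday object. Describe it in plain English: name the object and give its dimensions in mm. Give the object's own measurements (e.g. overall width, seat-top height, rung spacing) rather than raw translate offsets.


An open-topped rectangular box: outside dimensions 562×307×108 mm, with a uniform wall and base thickness of 10 mm. The base is a full 562×307 slab on the floor; four walls sit on top of the base. The front and back walls (the −y and +y sides) span the full width; the two side walls fit between them.


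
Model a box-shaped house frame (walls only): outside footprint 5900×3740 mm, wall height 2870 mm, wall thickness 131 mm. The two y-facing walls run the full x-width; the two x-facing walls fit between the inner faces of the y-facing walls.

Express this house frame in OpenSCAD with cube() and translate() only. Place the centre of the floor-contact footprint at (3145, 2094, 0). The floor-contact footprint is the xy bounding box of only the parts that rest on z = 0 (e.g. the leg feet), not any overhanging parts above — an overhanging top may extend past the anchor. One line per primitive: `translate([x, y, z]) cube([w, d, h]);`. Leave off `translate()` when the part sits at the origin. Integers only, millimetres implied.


translate([195, 224, 0]) cube([5900, 131, 2870]);
translate([195, 3833, 0]) cube([5900, 131, 2870]);
translate([195, 355, 0]) cube([131, 3478, 2870]);
translate([5964, 355, 0]) cube([131, 3478, 2870]);


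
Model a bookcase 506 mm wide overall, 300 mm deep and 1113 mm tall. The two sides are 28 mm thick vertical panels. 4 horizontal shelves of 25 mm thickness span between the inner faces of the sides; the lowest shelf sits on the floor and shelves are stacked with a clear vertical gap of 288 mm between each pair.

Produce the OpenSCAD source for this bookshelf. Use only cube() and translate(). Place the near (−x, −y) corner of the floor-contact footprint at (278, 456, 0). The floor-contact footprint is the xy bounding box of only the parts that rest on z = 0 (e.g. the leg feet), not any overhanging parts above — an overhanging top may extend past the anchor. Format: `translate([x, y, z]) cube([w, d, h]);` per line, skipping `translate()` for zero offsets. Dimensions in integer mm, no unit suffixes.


translate([278, 456, 0]) cube([28, 300, 1113]);
translate([756, 456, 0]) cube([28, 300, 1113]);
translate([306, 456, 0]) cube([450, 300, 25]);
translate([306, 456, 313]) cube([450, 300, 25]);
translate([306, 456, 626]) cube([450, 300, 25]);
translate([306, 456, 939]) cube([450, 300, 25]);


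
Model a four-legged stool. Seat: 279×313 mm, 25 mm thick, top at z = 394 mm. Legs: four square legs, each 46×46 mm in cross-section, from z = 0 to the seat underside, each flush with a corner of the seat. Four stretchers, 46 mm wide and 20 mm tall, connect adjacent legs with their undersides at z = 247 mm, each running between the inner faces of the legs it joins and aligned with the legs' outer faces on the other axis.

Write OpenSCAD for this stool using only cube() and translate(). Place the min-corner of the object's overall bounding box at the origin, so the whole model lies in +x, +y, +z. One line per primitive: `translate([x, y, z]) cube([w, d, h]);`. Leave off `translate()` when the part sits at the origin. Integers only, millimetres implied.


// leg_h = 394 - 25 = 369
// stretcher span = 279 - 2*46 = 187
translate([0, 0, 369]) cube([279, 313, 25]);
cube([46, 46, 369]);
translate([233, 0, 0]) cube([46, 46, 369]);
translate([0, 267, 0]) cube([46, 46, 369]);
translate([233, 267, 0]) cube([46, 46, 369]);
translate([46, 0, 247]) cube([187, 46, 20]);
translate([46, 267, 247]) cube([187, 46, 20]);
translate([0, 46, 247]) cube([46, 221, 20]);
translate([233, 46, 247]) cube([46, 221, 20]);


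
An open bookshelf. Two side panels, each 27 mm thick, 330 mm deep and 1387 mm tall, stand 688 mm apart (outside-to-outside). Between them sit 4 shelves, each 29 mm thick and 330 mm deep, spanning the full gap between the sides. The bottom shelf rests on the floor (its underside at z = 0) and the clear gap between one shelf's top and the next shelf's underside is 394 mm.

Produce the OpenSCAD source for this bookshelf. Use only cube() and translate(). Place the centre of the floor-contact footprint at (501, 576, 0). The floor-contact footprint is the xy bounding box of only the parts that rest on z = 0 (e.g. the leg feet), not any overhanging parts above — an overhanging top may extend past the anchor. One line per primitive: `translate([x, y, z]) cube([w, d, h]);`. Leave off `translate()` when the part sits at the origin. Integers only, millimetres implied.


translate([157, 411, 0]) cube([27, 330, 1387]);
translate([818, 411, 0]) cube([27, 330, 1387]);
translate([184, 411, 0]) cube([634, 330, 29]);
translate([184, 411, 423]) cube([634, 330, 29]);
translate([184, 411, 846]) cube([634, 330, 29]);
translate([184, 411, 1269]) cube([634, 330, 29]);


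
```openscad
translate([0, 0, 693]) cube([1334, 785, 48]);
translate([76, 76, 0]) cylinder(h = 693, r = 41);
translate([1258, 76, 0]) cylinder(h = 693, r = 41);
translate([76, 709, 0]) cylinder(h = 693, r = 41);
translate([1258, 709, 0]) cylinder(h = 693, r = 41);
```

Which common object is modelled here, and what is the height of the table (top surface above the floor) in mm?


A table. The table height is 741 mm.

A 1334×785×48 slab sits at z = 693 on four Ø82 mm round legs — a table. The top surface is at 693 + 48 = 741 mm.


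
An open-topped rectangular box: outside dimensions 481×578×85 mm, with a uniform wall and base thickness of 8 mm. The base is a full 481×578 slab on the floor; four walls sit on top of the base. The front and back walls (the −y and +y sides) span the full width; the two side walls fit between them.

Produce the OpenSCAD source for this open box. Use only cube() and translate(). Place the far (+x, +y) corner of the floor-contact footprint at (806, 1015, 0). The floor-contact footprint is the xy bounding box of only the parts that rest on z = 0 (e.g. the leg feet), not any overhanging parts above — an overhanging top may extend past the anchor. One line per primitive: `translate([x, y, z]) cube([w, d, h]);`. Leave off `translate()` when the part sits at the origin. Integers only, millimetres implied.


translate([325, 437, 0]) cube([481, 578, 8]);
translate([325, 437, 8]) cube([481, 8, 77]);
translate([325, 1007, 8]) cube([481, 8, 77]);
translate([325, 445, 8]) cube([8, 562, 77]);
translate([798, 445, 8]) cube([8, 562, 77]);


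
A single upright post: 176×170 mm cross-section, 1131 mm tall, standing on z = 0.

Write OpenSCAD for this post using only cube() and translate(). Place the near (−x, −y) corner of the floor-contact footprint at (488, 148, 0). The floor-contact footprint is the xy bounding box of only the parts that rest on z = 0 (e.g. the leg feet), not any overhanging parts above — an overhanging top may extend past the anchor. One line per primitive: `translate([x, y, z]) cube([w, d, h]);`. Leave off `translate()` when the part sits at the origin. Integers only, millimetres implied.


translate([488, 148, 0]) cube([176, 170, 1131]);


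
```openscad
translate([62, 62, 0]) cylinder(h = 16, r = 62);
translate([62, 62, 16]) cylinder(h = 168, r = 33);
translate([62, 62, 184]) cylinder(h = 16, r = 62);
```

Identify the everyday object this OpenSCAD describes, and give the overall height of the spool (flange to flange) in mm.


A spool. The overall height is 200 mm.

Three coaxial cylinders, large–small–large — a spool. Two 16 mm flanges and a 168 mm core give 16 + 168 + 16 = 200 mm.


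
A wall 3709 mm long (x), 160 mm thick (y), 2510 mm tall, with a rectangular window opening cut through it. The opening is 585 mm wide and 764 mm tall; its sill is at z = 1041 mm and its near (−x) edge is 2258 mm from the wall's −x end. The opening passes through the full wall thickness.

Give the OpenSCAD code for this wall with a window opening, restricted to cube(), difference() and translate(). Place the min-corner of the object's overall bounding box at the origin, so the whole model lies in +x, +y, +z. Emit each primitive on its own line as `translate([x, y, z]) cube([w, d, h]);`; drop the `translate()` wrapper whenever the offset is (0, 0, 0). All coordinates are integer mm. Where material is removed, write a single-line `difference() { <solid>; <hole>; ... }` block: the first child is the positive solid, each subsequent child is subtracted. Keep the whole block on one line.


difference() { cube([3709, 160, 2510]); translate([2258, 0, 1041]) cube([585, 160, 764]); }


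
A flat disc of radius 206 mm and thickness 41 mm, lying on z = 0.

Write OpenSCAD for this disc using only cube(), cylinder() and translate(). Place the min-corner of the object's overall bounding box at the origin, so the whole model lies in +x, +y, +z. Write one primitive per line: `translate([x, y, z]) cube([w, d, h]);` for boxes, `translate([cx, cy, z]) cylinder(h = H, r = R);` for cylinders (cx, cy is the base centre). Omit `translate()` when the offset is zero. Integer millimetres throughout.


translate([206, 206, 0]) cylinder(h = 41, r = 206);


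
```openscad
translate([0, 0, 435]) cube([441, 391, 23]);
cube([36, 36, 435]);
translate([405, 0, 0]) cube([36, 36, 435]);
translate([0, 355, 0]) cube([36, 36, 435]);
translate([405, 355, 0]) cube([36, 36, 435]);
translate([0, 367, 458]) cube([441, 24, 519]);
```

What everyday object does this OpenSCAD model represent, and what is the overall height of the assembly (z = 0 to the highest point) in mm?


A chair. The overall height is 977 mm.

A slab on four corner posts with a tall panel at the back — a chair. The seat slab sits at z = 435 with thickness 23, and the 519 mm backrest starts at the seat top, so the overall height is 435 + 23 + 519 = 977 mm.


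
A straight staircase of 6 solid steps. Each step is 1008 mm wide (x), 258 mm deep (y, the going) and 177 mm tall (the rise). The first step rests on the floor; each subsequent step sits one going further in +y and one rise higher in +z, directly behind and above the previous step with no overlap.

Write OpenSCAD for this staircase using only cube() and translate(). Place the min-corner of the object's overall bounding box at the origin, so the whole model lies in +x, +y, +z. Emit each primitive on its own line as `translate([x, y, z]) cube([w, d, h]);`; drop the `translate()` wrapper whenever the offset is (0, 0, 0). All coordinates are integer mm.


cube([1008, 258, 177]);
translate([0, 258, 177]) cube([1008, 258, 177]);
translate([0, 516, 354]) cube([1008, 258, 177]);
translate([0, 774, 531]) cube([1008, 258, 177]);
translate([0, 1032, 708]) cube([1008, 258, 177]);
translate([0, 1290, 885]) cube([1008, 258, 177]);


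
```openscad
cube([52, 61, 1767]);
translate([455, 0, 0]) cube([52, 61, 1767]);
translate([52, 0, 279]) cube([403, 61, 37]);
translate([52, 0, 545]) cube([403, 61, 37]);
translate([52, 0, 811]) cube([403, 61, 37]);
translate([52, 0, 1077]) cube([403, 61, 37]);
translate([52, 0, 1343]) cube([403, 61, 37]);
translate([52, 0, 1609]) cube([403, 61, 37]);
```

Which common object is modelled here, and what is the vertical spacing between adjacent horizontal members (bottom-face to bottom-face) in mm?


A ladder. The rung spacing is 266 mm.

Two tall 52×61 posts with 6 short bars between them — a ladder. Adjacent rungs sit at z = 279 and z = 545, so the spacing is 545 − 279 = 266 mm.


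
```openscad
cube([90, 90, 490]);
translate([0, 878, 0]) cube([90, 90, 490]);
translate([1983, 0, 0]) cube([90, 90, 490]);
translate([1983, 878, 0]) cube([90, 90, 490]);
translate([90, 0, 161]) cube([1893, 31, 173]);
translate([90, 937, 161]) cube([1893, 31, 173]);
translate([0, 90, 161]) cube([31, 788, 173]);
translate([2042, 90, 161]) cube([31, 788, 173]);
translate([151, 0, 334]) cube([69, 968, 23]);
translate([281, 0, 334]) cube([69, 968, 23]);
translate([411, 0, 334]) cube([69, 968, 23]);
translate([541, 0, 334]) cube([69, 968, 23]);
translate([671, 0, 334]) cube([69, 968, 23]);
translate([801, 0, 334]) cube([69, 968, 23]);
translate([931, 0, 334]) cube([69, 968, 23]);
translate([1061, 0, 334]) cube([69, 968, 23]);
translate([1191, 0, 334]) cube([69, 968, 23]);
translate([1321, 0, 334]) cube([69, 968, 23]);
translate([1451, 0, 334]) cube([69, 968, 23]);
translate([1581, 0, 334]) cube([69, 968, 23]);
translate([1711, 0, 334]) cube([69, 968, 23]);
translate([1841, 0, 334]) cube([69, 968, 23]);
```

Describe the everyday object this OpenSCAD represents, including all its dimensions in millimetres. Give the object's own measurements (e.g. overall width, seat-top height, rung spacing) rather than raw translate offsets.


A bed frame 2073 mm long (x) by 968 mm wide (y). Four 90×90 mm corner posts, 490 mm tall, at the corners of the footprint. Four rails of 31 mm thickness and 173 mm height run between adjacent posts with their undersides at z = 161 mm, their outer faces flush with the outside of the frame (the two x-running rails run between the posts' inner faces; the two y-running rails run between the posts' inner faces). 14 slats, each 69 mm wide (x) and 23 mm thick, lie across the top of the two x-running rails, running the full 968 mm width of the frame in y; along x they sit between the end posts with a 61 mm gap after the −x posts and between neighbouring slats, leaving 73 mm before the +x posts.


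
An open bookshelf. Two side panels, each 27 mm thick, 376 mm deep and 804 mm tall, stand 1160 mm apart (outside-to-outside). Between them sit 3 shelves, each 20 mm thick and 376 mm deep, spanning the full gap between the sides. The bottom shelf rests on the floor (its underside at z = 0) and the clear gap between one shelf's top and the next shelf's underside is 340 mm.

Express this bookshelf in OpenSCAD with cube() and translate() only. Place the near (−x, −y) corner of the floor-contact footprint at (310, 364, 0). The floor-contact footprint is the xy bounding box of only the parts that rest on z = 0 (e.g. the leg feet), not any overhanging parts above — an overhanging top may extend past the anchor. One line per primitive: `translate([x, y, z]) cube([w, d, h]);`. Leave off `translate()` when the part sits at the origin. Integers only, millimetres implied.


translate([310, 364, 0]) cube([27, 376, 804]);
translate([1443, 364, 0]) cube([27, 376, 804]);
translate([337, 364, 0]) cube([1106, 376, 20]);
translate([337, 364, 360]) cube([1106, 376, 20]);
translate([337, 364, 720]) cube([1106, 376, 20]);


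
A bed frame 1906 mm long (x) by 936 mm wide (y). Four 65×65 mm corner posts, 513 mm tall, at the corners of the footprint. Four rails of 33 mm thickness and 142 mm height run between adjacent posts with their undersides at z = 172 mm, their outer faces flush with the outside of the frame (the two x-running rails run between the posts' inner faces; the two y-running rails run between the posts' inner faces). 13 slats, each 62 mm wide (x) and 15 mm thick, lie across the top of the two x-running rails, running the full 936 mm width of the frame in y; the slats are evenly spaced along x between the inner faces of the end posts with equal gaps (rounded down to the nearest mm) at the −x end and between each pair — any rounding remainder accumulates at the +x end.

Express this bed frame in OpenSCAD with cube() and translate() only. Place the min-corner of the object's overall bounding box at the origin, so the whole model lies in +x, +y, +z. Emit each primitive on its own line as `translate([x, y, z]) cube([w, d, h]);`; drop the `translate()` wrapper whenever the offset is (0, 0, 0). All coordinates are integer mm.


cube([65, 65, 513]);
translate([0, 871, 0]) cube([65, 65, 513]);
translate([1841, 0, 0]) cube([65, 65, 513]);
translate([1841, 871, 0]) cube([65, 65, 513]);
translate([65, 0, 172]) cube([1776, 33, 142]);
translate([65, 903, 172]) cube([1776, 33, 142]);
translate([0, 65, 172]) cube([33, 806, 142]);
translate([1873, 65, 172]) cube([33, 806, 142]);
translate([134, 0, 314]) cube([62, 936, 15]);
translate([265, 0, 314]) cube([62, 936, 15]);
translate([396, 0, 314]) cube([62, 936, 15]);
translate([527, 0, 314]) cube([62, 936, 15]);
translate([658, 0, 314]) cube([62, 936, 15]);
translate([789, 0, 314]) cube([62, 936, 15]);
translate([920, 0, 314]) cube([62, 936, 15]);
translate([1051, 0, 314]) cube([62, 936, 15]);
translate([1182, 0, 314]) cube([62, 936, 15]);
translate([1313, 0, 314]) cube([62, 936, 15]);
translate([1444, 0, 314]) cube([62, 936, 15]);
translate([1575, 0, 314]) cube([62, 936, 15]);
translate([1706, 0, 314]) cube([62, 936, 15]);


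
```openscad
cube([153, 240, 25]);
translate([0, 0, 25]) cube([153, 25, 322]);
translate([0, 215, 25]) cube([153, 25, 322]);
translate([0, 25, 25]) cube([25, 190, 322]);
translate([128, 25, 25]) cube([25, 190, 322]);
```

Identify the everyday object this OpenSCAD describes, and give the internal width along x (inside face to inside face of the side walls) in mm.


An open box. The internal width is 103 mm.

A 153×240 base slab with four walls standing on it — an open box. The base is 153 mm wide and the walls are 25 mm thick, so the internal width is 153 − 2 × 25 = 103 mm.


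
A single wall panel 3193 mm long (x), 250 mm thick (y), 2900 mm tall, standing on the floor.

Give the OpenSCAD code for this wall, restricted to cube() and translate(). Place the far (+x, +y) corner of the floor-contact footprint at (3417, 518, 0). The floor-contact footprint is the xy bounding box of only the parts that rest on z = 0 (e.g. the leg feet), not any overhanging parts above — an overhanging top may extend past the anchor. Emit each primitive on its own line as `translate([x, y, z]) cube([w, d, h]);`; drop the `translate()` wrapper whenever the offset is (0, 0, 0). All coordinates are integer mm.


translate([224, 268, 0]) cube([3193, 250, 2900]);


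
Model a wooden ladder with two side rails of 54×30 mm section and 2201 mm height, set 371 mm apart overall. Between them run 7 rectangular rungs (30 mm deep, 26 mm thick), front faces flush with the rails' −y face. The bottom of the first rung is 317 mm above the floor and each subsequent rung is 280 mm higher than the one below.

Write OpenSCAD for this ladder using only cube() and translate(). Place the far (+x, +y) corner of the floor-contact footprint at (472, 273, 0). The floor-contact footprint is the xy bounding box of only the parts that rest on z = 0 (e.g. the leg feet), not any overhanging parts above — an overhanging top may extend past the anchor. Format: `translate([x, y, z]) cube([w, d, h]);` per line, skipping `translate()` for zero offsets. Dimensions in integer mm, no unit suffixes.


translate([101, 243, 0]) cube([54, 30, 2201]);
translate([418, 243, 0]) cube([54, 30, 2201]);
translate([155, 243, 317]) cube([263, 30, 26]);
translate([155, 243, 597]) cube([263, 30, 26]);
translate([155, 243, 877]) cube([263, 30, 26]);
translate([155, 243, 1157]) cube([263, 30, 26]);
translate([155, 243, 1437]) cube([263, 30, 26]);
translate([155, 243, 1717]) cube([263, 30, 26]);
translate([155, 243, 1997]) cube([263, 30, 26]);


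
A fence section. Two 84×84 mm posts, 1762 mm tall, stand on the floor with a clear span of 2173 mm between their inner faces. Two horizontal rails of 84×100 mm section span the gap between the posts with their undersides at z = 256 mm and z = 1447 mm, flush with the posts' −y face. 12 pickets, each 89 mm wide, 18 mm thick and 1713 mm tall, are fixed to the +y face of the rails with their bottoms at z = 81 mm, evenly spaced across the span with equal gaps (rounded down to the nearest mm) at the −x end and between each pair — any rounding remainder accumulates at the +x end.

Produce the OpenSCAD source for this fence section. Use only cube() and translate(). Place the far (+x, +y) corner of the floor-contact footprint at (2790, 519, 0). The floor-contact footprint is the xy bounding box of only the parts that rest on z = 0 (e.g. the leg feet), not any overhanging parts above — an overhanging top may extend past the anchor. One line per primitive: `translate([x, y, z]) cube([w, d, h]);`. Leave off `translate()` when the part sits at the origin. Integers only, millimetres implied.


translate([449, 435, 0]) cube([84, 84, 1762]);
translate([2706, 435, 0]) cube([84, 84, 1762]);
translate([533, 435, 256]) cube([2173, 84, 100]);
translate([533, 435, 1447]) cube([2173, 84, 100]);
translate([618, 519, 81]) cube([89, 18, 1713]);
translate([792, 519, 81]) cube([89, 18, 1713]);
translate([966, 519, 81]) cube([89, 18, 1713]);
translate([1140, 519, 81]) cube([89, 18, 1713]);
translate([1314, 519, 81]) cube([89, 18, 1713]);
translate([1488, 519, 81]) cube([89, 18, 1713]);
translate([1662, 519, 81]) cube([89, 18, 1713]);
translate([1836, 519, 81]) cube([89, 18, 1713]);
translate([2010, 519, 81]) cube([89, 18, 1713]);
translate([2184, 519, 81]) cube([89, 18, 1713]);
translate([2358, 519, 81]) cube([89, 18, 1713]);
translate([2532, 519, 81]) cube([89, 18, 1713]);


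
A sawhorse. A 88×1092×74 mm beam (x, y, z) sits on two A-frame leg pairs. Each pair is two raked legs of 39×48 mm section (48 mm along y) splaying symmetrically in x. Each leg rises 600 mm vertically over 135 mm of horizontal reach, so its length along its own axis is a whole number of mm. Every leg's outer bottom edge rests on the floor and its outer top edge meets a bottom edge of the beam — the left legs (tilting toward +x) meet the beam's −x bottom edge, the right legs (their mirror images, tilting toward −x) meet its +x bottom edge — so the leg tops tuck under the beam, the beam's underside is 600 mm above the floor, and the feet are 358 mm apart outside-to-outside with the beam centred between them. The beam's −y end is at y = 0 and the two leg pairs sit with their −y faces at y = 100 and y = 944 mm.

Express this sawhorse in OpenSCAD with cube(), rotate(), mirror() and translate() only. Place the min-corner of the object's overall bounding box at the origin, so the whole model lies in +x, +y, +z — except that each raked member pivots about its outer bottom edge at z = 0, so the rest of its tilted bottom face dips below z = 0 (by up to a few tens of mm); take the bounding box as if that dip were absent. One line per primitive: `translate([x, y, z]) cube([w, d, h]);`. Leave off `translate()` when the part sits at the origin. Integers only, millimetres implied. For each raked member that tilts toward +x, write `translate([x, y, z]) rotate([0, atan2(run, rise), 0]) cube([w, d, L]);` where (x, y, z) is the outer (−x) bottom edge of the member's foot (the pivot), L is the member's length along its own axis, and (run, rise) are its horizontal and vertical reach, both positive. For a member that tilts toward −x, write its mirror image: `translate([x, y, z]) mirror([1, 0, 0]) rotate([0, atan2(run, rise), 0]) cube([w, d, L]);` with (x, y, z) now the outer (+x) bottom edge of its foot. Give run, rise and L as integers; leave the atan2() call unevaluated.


translate([135, 0, 600]) cube([88, 1092, 74]);
translate([0, 100, 0]) rotate([0, atan2(135, 600), 0]) cube([39, 48, 615]);
translate([358, 100, 0]) mirror([1, 0, 0]) rotate([0, atan2(135, 600), 0]) cube([39, 48, 615]);
translate([0, 944, 0]) rotate([0, atan2(135, 600), 0]) cube([39, 48, 615]);
translate([358, 944, 0]) mirror([1, 0, 0]) rotate([0, atan2(135, 600), 0]) cube([39, 48, 615]);


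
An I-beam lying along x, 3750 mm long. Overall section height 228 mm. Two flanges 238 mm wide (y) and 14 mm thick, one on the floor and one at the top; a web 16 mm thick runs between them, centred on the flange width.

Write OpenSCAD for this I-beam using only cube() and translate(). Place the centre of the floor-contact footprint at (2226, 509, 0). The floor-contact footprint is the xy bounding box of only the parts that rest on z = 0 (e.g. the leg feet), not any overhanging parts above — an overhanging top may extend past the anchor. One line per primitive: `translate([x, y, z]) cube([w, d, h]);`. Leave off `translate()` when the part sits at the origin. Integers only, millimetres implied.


translate([351, 390, 0]) cube([3750, 238, 14]);
translate([351, 501, 14]) cube([3750, 16, 200]);
translate([351, 390, 214]) cube([3750, 238, 14]);


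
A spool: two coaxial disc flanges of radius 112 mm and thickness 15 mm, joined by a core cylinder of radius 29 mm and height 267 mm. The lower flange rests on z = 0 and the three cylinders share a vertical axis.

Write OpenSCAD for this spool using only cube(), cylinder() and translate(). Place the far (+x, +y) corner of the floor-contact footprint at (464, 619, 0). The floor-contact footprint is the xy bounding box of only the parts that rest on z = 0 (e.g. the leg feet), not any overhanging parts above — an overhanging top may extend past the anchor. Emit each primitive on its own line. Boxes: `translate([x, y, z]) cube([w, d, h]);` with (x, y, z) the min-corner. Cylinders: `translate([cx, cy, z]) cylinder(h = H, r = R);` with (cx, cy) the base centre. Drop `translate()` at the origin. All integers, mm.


translate([352, 507, 0]) cylinder(h = 15, r = 112);
translate([352, 507, 15]) cylinder(h = 267, r = 29);
translate([352, 507, 282]) cylinder(h = 15, r = 112);


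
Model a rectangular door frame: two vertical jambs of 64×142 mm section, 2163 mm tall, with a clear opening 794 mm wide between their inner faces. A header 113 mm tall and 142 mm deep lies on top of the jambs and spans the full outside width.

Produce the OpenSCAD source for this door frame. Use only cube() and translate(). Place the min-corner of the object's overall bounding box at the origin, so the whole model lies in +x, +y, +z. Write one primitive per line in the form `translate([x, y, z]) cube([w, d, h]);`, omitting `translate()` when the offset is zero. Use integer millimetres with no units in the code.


cube([64, 142, 2163]);
translate([858, 0, 0]) cube([64, 142, 2163]);
translate([0, 0, 2163]) cube([922, 142, 113]);


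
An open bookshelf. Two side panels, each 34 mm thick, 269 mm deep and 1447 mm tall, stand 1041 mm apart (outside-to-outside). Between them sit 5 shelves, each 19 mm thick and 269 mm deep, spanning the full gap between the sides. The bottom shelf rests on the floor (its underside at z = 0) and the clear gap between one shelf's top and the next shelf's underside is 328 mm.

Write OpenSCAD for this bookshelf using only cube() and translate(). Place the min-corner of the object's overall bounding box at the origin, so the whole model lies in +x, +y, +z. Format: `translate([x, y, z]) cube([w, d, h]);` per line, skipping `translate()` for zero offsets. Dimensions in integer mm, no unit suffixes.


cube([34, 269, 1447]);
translate([1007, 0, 0]) cube([34, 269, 1447]);
translate([34, 0, 0]) cube([973, 269, 19]);
translate([34, 0, 347]) cube([973, 269, 19]);
translate([34, 0, 694]) cube([973, 269, 19]);
translate([34, 0, 1041]) cube([973, 269, 19]);
translate([34, 0, 1388]) cube([973, 269, 19]);


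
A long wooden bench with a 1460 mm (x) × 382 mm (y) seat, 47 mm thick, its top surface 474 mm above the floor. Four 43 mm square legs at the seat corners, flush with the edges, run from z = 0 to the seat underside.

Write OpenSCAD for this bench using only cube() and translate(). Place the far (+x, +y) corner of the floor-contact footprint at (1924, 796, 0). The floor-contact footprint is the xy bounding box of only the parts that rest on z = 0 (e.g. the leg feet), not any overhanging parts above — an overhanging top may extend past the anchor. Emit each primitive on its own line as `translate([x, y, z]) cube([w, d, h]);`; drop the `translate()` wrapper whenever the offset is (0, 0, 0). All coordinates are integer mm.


translate([464, 414, 427]) cube([1460, 382, 47]);
translate([464, 414, 0]) cube([43, 43, 427]);
translate([464, 753, 0]) cube([43, 43, 427]);
translate([1881, 414, 0]) cube([43, 43, 427]);
translate([1881, 753, 0]) cube([43, 43, 427]);


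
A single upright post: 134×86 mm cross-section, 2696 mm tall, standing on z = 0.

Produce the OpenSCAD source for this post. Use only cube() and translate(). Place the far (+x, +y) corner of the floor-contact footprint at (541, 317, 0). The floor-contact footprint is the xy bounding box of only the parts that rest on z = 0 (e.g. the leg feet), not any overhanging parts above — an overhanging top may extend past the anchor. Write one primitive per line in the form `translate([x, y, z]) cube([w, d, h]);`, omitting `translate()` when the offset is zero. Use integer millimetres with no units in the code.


translate([407, 231, 0]) cube([134, 86, 2696]);


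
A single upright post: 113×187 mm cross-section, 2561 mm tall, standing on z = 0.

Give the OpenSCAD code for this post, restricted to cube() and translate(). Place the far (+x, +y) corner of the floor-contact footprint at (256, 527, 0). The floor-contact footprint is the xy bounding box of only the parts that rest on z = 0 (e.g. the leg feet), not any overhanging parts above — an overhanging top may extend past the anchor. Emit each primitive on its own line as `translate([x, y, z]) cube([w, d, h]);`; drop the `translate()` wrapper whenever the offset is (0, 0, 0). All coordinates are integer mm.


translate([143, 340, 0]) cube([113, 187, 2561]);


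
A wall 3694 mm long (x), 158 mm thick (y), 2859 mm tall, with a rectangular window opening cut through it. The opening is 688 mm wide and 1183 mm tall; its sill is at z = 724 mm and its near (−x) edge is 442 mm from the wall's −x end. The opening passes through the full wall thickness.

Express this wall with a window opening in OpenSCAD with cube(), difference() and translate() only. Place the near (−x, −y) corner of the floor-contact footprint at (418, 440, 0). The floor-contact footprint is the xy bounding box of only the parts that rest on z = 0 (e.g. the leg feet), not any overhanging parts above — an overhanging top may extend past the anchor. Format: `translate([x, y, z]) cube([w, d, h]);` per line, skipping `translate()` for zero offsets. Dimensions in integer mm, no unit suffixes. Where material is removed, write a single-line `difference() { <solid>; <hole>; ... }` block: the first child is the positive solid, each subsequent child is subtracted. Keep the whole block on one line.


difference() { translate([418, 440, 0]) cube([3694, 158, 2859]); translate([860, 440, 724]) cube([688, 158, 1183]); }


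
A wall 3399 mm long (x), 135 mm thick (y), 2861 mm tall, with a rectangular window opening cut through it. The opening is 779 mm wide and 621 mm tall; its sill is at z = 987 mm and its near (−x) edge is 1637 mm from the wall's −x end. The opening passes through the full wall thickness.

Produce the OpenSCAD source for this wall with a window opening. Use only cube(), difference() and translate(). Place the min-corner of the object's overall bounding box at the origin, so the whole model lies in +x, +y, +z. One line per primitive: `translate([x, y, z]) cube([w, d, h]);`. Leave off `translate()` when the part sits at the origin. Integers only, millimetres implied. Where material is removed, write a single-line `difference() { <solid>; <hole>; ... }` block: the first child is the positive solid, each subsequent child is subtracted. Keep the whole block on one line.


difference() { cube([3399, 135, 2861]); translate([1637, 0, 987]) cube([779, 135, 621]); }


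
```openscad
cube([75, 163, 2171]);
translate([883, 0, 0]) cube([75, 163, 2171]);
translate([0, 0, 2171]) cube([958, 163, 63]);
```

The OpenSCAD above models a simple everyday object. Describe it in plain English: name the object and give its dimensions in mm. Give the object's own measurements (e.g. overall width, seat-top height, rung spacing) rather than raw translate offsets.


A door frame. The clear opening is 808 mm wide and 2171 mm high. Two 75 mm wide jambs, 163 mm deep, stand either side of the opening from the floor to the top of the opening. A 63 mm thick head sits across the top of both jambs, spanning the full outside width of the frame.


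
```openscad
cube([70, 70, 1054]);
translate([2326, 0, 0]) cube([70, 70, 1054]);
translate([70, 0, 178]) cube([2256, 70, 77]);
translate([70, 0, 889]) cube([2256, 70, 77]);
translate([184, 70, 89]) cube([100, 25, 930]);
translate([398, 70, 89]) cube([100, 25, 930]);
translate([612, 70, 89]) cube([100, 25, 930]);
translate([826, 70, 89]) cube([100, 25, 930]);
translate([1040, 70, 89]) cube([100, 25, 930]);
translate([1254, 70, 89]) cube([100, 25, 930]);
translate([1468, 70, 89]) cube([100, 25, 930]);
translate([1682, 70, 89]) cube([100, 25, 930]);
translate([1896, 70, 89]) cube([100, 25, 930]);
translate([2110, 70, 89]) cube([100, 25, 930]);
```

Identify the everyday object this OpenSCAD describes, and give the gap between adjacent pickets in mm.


A fence section. The picket gap is 114 mm.

Two posts, two rails, 10 pickets — a fence section. Span 2256 mm holds 10 pickets of 100 mm with 11 equal gaps: ⌊(2256 − 10·100) / 11⌋ = 114 mm.


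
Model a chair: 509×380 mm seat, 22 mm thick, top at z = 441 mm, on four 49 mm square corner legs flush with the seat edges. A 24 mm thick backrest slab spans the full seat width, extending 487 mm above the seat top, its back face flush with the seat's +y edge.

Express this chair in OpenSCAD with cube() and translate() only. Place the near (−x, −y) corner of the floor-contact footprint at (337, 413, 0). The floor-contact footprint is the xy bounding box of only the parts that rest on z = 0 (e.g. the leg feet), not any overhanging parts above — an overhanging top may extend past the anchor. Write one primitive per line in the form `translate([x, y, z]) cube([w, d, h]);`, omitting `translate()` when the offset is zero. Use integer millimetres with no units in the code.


// leg_h = 441 - 22 = 419
translate([337, 413, 419]) cube([509, 380, 22]);
translate([337, 413, 0]) cube([49, 49, 419]);
translate([797, 413, 0]) cube([49, 49, 419]);
translate([337, 744, 0]) cube([49, 49, 419]);
translate([797, 744, 0]) cube([49, 49, 419]);
translate([337, 769, 441]) cube([509, 24, 487]);


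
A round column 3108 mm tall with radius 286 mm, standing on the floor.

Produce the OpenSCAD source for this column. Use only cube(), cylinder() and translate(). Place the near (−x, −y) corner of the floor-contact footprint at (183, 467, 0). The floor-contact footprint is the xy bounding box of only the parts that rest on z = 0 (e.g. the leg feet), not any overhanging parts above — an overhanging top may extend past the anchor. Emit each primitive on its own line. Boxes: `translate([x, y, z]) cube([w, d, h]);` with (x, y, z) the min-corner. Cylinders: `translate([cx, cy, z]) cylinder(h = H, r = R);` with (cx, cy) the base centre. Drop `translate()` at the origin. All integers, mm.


translate([469, 753, 0]) cylinder(h = 3108, r = 286);


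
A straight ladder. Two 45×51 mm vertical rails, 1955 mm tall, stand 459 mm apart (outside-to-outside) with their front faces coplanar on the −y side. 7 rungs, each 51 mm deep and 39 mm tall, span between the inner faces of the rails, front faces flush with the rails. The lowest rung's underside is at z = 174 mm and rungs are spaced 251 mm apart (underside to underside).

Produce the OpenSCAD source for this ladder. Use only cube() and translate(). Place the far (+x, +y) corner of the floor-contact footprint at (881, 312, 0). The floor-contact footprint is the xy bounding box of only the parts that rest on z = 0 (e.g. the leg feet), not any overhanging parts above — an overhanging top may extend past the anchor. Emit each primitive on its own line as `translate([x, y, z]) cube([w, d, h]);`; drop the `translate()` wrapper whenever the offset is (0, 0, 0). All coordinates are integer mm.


translate([422, 261, 0]) cube([45, 51, 1955]);
translate([836, 261, 0]) cube([45, 51, 1955]);
translate([467, 261, 174]) cube([369, 51, 39]);
translate([467, 261, 425]) cube([369, 51, 39]);
translate([467, 261, 676]) cube([369, 51, 39]);
translate([467, 261, 927]) cube([369, 51, 39]);
translate([467, 261, 1178]) cube([369, 51, 39]);
translate([467, 261, 1429]) cube([369, 51, 39]);
translate([467, 261, 1680]) cube([369, 51, 39]);


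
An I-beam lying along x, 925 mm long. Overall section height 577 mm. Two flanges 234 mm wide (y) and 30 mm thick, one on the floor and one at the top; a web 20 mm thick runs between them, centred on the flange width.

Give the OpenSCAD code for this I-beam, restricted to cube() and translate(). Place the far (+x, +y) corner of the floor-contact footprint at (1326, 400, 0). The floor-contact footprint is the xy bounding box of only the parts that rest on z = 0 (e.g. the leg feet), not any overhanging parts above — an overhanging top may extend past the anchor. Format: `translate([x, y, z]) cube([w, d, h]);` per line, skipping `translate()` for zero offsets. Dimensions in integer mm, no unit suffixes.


translate([401, 166, 0]) cube([925, 234, 30]);
translate([401, 273, 30]) cube([925, 20, 517]);
translate([401, 166, 547]) cube([925, 234, 30]);
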